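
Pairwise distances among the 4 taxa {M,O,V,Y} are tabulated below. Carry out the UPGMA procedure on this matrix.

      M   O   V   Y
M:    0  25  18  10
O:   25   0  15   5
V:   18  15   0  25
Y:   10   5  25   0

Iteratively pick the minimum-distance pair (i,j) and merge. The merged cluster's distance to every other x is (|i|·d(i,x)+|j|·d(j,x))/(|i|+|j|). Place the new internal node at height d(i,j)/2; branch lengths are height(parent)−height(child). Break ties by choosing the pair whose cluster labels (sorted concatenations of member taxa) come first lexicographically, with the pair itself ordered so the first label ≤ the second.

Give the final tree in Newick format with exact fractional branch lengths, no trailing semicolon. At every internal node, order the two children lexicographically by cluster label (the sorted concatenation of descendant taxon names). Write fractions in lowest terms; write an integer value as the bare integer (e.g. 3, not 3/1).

iteration 1: select O,Y (d=5); attach at lengths (5/2, 5/2); label the merged cluster OY
  updated: d(M,OY)=35/2, d(OY,V)=20
iteration 2: select M,OY (d=35/2); attach at lengths (35/4, 25/4); label the merged cluster MOY
  updated: d(MOY,V)=58/3
iteration 3: select MOY,V (d=58/3); attach at lengths (11/12, 29/3); label the merged cluster MOVY
final tree: ((M:35/4,(O:5/2,Y:5/2):25/4):11/12,V:29/3)
total length: 367/12

((M:35/4,(O:5/2,Y:5/2):25/4):11/12,V:29/3)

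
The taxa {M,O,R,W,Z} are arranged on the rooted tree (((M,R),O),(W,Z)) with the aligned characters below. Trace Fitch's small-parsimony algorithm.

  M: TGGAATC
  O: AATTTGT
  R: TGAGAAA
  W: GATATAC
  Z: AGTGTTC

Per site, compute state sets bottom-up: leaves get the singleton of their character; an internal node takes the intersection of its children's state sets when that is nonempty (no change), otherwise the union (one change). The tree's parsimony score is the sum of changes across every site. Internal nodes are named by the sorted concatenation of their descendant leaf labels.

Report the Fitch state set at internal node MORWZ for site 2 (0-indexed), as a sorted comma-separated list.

site 0, node MR: M={T} ∩ R={T} → {T} (+0)
site 0, node MOR: MR={T} ∪ O={A} → {A,T} (+1)
site 0, node WZ: W={G} ∪ Z={A} → {A,G} (+1)
site 0, node MORWZ: MOR={A,T} ∩ WZ={A,G} → {A} (+0)
site 1, node MR: M={G} ∩ R={G} → {G} (+0)
site 1, node MOR: MR={G} ∪ O={A} → {A,G} (+1)
site 1, node WZ: W={A} ∪ Z={G} → {A,G} (+1)
site 1, node MORWZ: MOR={A,G} ∩ WZ={A,G} → {A,G} (+0)
site 2, node MR: M={G} ∪ R={A} → {A,G} (+1)
site 2, node MOR: MR={A,G} ∪ O={T} → {A,G,T} (+1)
site 2, node WZ: W={T} ∩ Z={T} → {T} (+0)
site 2, node MORWZ: MOR={A,G,T} ∩ WZ={T} → {T} (+0)
site 3, node MR: M={A} ∪ R={G} → {A,G} (+1)
site 3, node MOR: MR={A,G} ∪ O={T} → {A,G,T} (+1)
site 3, node WZ: W={A} ∪ Z={G} → {A,G} (+1)
site 3, node MORWZ: MOR={A,G,T} ∩ WZ={A,G} → {A,G} (+0)
site 4, node MR: M={A} ∩ R={A} → {A} (+0)
site 4, node MOR: MR={A} ∪ O={T} → {A,T} (+1)
site 4, node WZ: W={T} ∩ Z={T} → {T} (+0)
site 4, node MORWZ: MOR={A,T} ∩ WZ={T} → {T} (+0)
site 5, node MR: M={T} ∪ R={A} → {A,T} (+1)
site 5, node MOR: MR={A,T} ∪ O={G} → {A,G,T} (+1)
site 5, node WZ: W={A} ∪ Z={T} → {A,T} (+1)
site 5, node MORWZ: MOR={A,G,T} ∩ WZ={A,T} → {A,T} (+0)
site 6, node MR: M={C} ∪ R={A} → {A,C} (+1)
site 6, node MOR: MR={A,C} ∪ O={T} → {A,C,T} (+1)
site 6, node WZ: W={C} ∩ Z={C} → {C} (+0)
site 6, node MORWZ: MOR={A,C,T} ∩ WZ={C} → {C} (+0)
per-site changes: [2, 2, 2, 3, 1, 3, 2]; total = 15

T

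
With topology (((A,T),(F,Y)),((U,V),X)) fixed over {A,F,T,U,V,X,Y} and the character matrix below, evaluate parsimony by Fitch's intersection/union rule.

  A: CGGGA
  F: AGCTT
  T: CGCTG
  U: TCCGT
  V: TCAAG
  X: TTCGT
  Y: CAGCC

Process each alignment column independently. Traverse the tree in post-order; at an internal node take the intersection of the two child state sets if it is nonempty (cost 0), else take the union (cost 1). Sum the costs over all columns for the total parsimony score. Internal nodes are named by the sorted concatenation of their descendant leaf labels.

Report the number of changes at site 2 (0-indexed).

3

AT@0: {C} ∩ {C} = {C} (intersection, +0)
FY@0: {A} ∪ {C} = {A,C} (union, +1)
AFTY@0: {C} ∩ {A,C} = {C} (intersection, +0)
UV@0: {T} ∩ {T} = {T} (intersection, +0)
UVX@0: {T} ∩ {T} = {T} (intersection, +0)
AFTUVXY@0: {C} ∪ {T} = {C,T} (union, +1)
AT@1: {G} ∩ {G} = {G} (intersection, +0)
FY@1: {G} ∪ {A} = {A,G} (union, +1)
AFTY@1: {G} ∩ {A,G} = {G} (intersection, +0)
UV@1: {C} ∩ {C} = {C} (intersection, +0)
UVX@1: {C} ∪ {T} = {C,T} (union, +1)
AFTUVXY@1: {G} ∪ {C,T} = {C,G,T} (union, +1)
AT@2: {G} ∪ {C} = {C,G} (union, +1)
FY@2: {C} ∪ {G} = {C,G} (union, +1)
AFTY@2: {C,G} ∩ {C,G} = {C,G} (intersection, +0)
UV@2: {C} ∪ {A} = {A,C} (union, +1)
UVX@2: {A,C} ∩ {C} = {C} (intersection, +0)
AFTUVXY@2: {C,G} ∩ {C} = {C} (intersection, +0)
AT@3: {G} ∪ {T} = {G,T} (union, +1)
FY@3: {T} ∪ {C} = {C,T} (union, +1)
AFTY@3: {G,T} ∩ {C,T} = {T} (intersection, +0)
UV@3: {G} ∪ {A} = {A,G} (union, +1)
UVX@3: {A,G} ∩ {G} = {G} (intersection, +0)
AFTUVXY@3: {T} ∪ {G} = {G,T} (union, +1)
AT@4: {A} ∪ {G} = {A,G} (union, +1)
FY@4: {T} ∪ {C} = {C,T} (union, +1)
AFTY@4: {A,G} ∪ {C,T} = {A,C,G,T} (union, +1)
UV@4: {T} ∪ {G} = {G,T} (union, +1)
UVX@4: {G,T} ∩ {T} = {T} (intersection, +0)
AFTUVXY@4: {A,C,G,T} ∩ {T} = {T} (intersection, +0)
per-site changes: [2, 3, 3, 4, 4]; total = 16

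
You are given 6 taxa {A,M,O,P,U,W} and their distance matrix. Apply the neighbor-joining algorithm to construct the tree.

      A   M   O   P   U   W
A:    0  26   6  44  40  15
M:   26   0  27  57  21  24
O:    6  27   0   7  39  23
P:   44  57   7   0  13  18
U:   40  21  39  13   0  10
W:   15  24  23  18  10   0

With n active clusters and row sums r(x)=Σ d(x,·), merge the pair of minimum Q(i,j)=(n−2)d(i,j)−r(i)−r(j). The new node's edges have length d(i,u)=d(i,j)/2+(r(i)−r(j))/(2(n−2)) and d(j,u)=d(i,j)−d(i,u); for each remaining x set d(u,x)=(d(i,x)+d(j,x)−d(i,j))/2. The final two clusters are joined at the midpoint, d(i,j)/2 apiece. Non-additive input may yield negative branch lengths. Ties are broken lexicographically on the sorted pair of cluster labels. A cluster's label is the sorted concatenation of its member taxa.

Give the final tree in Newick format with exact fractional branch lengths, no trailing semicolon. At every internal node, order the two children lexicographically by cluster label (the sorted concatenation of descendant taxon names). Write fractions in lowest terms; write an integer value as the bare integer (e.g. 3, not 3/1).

(((A:87/8,(O:-9/8,P:65/8):85/8):37/8,(M:79/6,U:47/6):47/8):5/16,W:5/16)

step 1: merge (O,P) at d=7, Q=-213; branch lengths O→-9/8, P→65/8; new cluster OP
  updated: d(A,OP)=43/2, d(M,OP)=77/2, d(OP,U)=45/2, d(OP,W)=17
step 2: merge (M,U) at d=21, Q=-140; branch lengths M→79/6, U→47/6; new cluster MU
  updated: d(A,MU)=45/2, d(MU,OP)=20, d(MU,W)=13/2
step 3: merge (A,OP) at d=43/2, Q=-149/2; branch lengths A→87/8, OP→85/8; new cluster AOP
  updated: d(AOP,MU)=21/2, d(AOP,W)=21/4
step 4: merge (AOP,MU) at d=21/2, Q=-89/4; branch lengths AOP→37/8, MU→47/8; new cluster AMOPU
  updated: d(AMOPU,W)=5/8
step 5: merge (AMOPU,W) at d=5/8; branch lengths AMOPU→5/16, W→5/16; new cluster AMOPUW
final tree: (((A:87/8,(O:-9/8,P:65/8):85/8):37/8,(M:79/6,U:47/6):47/8):5/16,W:5/16)
total length: 485/8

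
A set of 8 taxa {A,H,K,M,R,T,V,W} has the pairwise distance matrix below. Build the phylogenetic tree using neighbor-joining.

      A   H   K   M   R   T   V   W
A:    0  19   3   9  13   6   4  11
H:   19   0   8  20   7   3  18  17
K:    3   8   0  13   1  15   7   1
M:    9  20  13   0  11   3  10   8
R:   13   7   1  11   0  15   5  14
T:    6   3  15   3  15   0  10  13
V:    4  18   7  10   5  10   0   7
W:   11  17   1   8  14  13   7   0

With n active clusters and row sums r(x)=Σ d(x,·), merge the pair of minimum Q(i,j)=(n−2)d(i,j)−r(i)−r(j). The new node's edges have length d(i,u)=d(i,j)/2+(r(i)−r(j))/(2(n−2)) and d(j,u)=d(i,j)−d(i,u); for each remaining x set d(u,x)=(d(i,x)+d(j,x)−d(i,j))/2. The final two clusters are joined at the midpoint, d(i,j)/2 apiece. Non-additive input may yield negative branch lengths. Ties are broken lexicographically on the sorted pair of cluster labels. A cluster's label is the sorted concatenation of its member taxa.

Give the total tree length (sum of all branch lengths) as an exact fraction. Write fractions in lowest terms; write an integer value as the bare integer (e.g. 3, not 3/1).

459/16

step 1: merge (H,T) at d=3, Q=-139; branch lengths H→15/4, T→-3/4; new cluster HT
  updated: d(A,HT)=11, d(HT,K)=10, d(HT,M)=10, d(HT,R)=19/2, d(HT,V)=25/2, d(HT,W)=27/2
step 2: merge (K,W) at d=1, Q=-169/2; branch lengths K→-29/20, W→49/20; new cluster KW
  updated: d(A,KW)=13/2, d(HT,KW)=45/4, d(KW,M)=10, d(KW,R)=7, d(KW,V)=13/2
step 3: merge (A,V) at d=4, Q=-131/2; branch lengths A→43/16, V→21/16; new cluster AV
  updated: d(AV,HT)=39/4, d(AV,KW)=9/2, d(AV,M)=15/2, d(AV,R)=7
step 4: merge (HT,M) at d=10, Q=-49; branch lengths HT→16/3, M→14/3; new cluster HMT
  updated: d(AV,HMT)=29/8, d(HMT,KW)=45/8, d(HMT,R)=21/4
step 5: merge (AV,KW) at d=9/2, Q=-93/4; branch lengths AV→7/4, KW→11/4; new cluster AKVW
  updated: d(AKVW,HMT)=19/8, d(AKVW,R)=19/4
step 6: merge (AKVW,HMT) at d=19/8, Q=-99/8; branch lengths AKVW→15/16, HMT→23/16; new cluster AHKMTVW
  updated: d(AHKMTVW,R)=61/16
step 7: merge (AHKMTVW,R) at d=61/16; branch lengths AHKMTVW→61/32, R→61/32; new cluster AHKMRTVW
final tree: ((((A:43/16,V:21/16):7/4,(K:-29/20,W:49/20):11/4):15/16,((H:15/4,T:-3/4):16/3,M:14/3):23/16):61/32,R:61/32)
total length: 459/16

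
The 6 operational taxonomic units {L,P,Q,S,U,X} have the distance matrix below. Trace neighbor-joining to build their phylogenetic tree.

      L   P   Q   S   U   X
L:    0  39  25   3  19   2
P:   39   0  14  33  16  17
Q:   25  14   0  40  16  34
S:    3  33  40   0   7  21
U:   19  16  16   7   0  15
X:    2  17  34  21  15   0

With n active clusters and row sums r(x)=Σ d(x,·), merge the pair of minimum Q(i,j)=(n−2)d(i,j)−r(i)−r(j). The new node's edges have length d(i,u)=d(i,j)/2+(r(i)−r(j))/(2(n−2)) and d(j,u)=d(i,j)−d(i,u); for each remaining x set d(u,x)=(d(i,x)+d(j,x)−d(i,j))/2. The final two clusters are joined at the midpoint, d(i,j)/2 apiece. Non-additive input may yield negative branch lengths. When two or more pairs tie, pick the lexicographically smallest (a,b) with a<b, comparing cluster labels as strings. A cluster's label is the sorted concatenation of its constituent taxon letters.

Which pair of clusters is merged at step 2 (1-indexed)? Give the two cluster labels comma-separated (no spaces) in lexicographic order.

1. join P+Q (d=14, Q=-192) ⇒ PQ; edges |P|=23/4, |Q|=33/4
  updated: d(L,PQ)=25, d(PQ,S)=59/2, d(PQ,U)=9, d(PQ,X)=37/2
2. join PQ+U (d=9, Q=-105) ⇒ PQU; edges |PQ|=59/6, |U|=-5/6
  updated: d(L,PQU)=35/2, d(PQU,S)=55/4, d(PQU,X)=49/4
3. join L+S (d=3, Q=-217/4) ⇒ LS; edges |L|=-37/16, |S|=85/16
  updated: d(LS,PQU)=113/8, d(LS,X)=10
4. join LS+PQU (d=113/8, Q=-291/8) ⇒ LPQSU; edges |LS|=95/16, |PQU|=131/16
  updated: d(LPQSU,X)=65/16
5. join LPQSU+X (d=65/16) ⇒ LPQSUX; edges |LPQSU|=65/32, |X|=65/32
final tree: (((L:-37/16,S:85/16):95/16,((P:23/4,Q:33/4):59/6,U:-5/6):131/16):65/32,X:65/32)
total length: 707/16

PQ,U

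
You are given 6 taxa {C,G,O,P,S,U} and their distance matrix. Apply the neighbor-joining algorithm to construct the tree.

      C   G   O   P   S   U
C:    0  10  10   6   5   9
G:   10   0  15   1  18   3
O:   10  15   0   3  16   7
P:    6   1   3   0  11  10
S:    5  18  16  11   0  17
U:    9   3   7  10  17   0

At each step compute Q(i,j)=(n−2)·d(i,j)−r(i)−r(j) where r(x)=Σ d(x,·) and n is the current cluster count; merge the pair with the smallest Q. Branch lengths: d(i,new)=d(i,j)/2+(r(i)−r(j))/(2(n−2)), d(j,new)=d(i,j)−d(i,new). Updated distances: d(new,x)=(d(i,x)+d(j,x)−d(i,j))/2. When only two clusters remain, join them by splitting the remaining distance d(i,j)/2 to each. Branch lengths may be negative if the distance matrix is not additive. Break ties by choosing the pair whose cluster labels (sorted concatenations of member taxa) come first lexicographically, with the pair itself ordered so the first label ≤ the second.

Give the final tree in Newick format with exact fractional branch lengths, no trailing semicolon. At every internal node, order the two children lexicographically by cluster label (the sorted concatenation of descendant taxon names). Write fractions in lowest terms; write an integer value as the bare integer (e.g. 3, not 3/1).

((((C:-7/8,S:47/8):11/2,(G:3/2,U:3/2):4):5/4,O:4):-1/2,P:-1/2)

iteration 1: select C,S (d=5, Q=-87); attach at lengths (-7/8, 47/8); label the merged cluster CS
  updated: d(CS,G)=23/2, d(CS,O)=21/2, d(CS,P)=6, d(CS,U)=21/2
iteration 2: select G,U (d=3, Q=-52); attach at lengths (3/2, 3/2); label the merged cluster GU
  updated: d(CS,GU)=19/2, d(GU,O)=19/2, d(GU,P)=4
iteration 3: select CS,GU (d=19/2, Q=-30); attach at lengths (11/2, 4); label the merged cluster CGSU
  updated: d(CGSU,O)=21/4, d(CGSU,P)=1/4
iteration 4: select CGSU,O (d=21/4, Q=-17/2); attach at lengths (5/4, 4); label the merged cluster CGOSU
  updated: d(CGOSU,P)=-1
iteration 5: select CGOSU,P (d=-1); attach at lengths (-1/2, -1/2); label the merged cluster CGOPSU
final tree: ((((C:-7/8,S:47/8):11/2,(G:3/2,U:3/2):4):5/4,O:4):-1/2,P:-1/2)
total length: 87/4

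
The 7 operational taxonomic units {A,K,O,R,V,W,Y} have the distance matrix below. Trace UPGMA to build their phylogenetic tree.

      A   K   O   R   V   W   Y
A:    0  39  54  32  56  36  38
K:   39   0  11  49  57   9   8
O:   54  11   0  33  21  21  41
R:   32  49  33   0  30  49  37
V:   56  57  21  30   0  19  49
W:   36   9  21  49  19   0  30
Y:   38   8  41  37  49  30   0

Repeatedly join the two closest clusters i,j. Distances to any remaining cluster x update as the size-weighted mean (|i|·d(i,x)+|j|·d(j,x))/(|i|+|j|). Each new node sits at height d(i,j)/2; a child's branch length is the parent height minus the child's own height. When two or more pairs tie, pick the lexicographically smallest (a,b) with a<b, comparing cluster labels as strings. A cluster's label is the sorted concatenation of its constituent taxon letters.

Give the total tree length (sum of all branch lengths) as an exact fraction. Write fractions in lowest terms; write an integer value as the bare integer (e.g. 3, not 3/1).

step 1: merge (K,Y) at d=8; branch lengths K→4, Y→4; new cluster KY
  updated: d(A,KY)=77/2, d(KY,O)=26, d(KY,R)=43, d(KY,V)=53, d(KY,W)=39/2
step 2: merge (V,W) at d=19; branch lengths V→19/2, W→19/2; new cluster VW
  updated: d(A,VW)=46, d(KY,VW)=145/4, d(O,VW)=21, d(R,VW)=79/2
step 3: merge (O,VW) at d=21; branch lengths O→21/2, VW→1; new cluster OVW
  updated: d(A,OVW)=146/3, d(KY,OVW)=197/6, d(OVW,R)=112/3
step 4: merge (A,R) at d=32; branch lengths A→16, R→16; new cluster AR
  updated: d(AR,KY)=163/4, d(AR,OVW)=43
step 5: merge (KY,OVW) at d=197/6; branch lengths KY→149/12, OVW→71/12; new cluster KOVWY
  updated: d(AR,KOVWY)=421/10
step 6: merge (AR,KOVWY) at d=421/10; branch lengths AR→101/20, KOVWY→139/30; new cluster AKORVWY
final tree: ((A:16,R:16):101/20,((K:4,Y:4):149/12,(O:21/2,(V:19/2,W:19/2):1):71/12):139/30)
total length: 5911/60

5911/60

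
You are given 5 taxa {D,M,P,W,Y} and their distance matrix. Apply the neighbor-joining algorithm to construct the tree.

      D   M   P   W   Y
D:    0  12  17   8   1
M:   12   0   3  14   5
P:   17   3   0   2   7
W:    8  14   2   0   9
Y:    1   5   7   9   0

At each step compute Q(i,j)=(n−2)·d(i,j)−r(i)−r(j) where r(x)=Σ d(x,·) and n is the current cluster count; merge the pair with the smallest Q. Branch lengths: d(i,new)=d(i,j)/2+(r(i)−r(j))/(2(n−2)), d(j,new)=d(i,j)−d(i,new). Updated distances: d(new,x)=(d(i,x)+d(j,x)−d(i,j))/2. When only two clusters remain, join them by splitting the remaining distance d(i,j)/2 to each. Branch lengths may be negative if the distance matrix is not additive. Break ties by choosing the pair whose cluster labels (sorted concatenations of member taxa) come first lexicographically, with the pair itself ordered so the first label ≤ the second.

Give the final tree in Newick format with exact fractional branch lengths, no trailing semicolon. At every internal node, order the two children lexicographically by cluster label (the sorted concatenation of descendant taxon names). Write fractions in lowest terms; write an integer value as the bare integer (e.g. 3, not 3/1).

iteration 1: select D,Y (d=1, Q=-57); attach at lengths (19/6, -13/6); label the merged cluster DY
  updated: d(DY,M)=8, d(DY,P)=23/2, d(DY,W)=8
iteration 2: select DY,M (d=8, Q=-73/2); attach at lengths (37/8, 27/8); label the merged cluster DMY
  updated: d(DMY,P)=13/4, d(DMY,W)=7
iteration 3: select DMY,P (d=13/4, Q=-49/4); attach at lengths (33/8, -7/8); label the merged cluster DMPY
  updated: d(DMPY,W)=23/8
iteration 4: select DMPY,W (d=23/8); attach at lengths (23/16, 23/16); label the merged cluster DMPWY
final tree: ((((D:19/6,Y:-13/6):37/8,M:27/8):33/8,P:-7/8):23/16,W:23/16)
total length: 121/8

((((D:19/6,Y:-13/6):37/8,M:27/8):33/8,P:-7/8):23/16,W:23/16)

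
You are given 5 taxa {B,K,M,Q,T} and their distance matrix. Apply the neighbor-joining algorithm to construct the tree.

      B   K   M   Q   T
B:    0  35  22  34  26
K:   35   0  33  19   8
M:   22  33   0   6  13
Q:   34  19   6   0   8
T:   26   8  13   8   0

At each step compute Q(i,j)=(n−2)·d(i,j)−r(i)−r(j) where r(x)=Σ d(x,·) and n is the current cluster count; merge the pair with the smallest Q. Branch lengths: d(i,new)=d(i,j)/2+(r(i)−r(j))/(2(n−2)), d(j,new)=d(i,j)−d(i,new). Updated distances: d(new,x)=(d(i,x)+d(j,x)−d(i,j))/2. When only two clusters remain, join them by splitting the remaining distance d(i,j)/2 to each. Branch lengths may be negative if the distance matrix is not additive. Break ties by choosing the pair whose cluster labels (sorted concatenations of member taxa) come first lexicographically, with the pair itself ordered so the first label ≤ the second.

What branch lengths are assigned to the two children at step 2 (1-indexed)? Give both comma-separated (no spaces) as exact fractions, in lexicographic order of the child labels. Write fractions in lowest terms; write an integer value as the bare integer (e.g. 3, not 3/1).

1. join K+T (d=8, Q=-126) ⇒ KT; edges |K|=32/3, |T|=-8/3
  updated: d(B,KT)=53/2, d(KT,M)=19, d(KT,Q)=19/2
2. join B+M (d=22, Q=-171/2) ⇒ BM; edges |B|=159/8, |M|=17/8
  updated: d(BM,KT)=47/4, d(BM,Q)=9
3. join BM+KT (d=47/4, Q=-121/4) ⇒ BKMT; edges |BM|=45/8, |KT|=49/8
  updated: d(BKMT,Q)=27/8
4. join BKMT+Q (d=27/8) ⇒ BKMQT; edges |BKMT|=27/16, |Q|=27/16
final tree: (((B:159/8,M:17/8):45/8,(K:32/3,T:-8/3):49/8):27/16,Q:27/16)
total length: 361/8

159/8,17/8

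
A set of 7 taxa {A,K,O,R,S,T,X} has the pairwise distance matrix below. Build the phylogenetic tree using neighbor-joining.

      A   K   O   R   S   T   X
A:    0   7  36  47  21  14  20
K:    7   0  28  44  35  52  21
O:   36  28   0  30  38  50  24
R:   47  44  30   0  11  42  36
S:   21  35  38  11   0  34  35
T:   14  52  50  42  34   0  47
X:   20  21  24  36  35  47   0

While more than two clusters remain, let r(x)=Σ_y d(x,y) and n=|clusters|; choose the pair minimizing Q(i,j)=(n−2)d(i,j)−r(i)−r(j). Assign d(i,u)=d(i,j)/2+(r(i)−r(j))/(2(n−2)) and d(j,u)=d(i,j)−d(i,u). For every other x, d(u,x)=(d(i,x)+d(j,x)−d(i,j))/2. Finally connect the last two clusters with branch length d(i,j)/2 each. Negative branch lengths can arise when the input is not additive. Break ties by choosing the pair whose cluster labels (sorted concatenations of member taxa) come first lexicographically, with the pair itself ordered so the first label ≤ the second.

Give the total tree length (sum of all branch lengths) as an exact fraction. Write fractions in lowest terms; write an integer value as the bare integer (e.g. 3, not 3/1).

361/4

1. join R+S (d=11, Q=-329) ⇒ RS; edges |R|=91/10, |S|=19/10
  updated: d(A,RS)=57/2, d(K,RS)=34, d(O,RS)=57/2, d(RS,T)=65/2, d(RS,X)=30
2. join A+T (d=14, Q=-245) ⇒ AT; edges |A|=-17/4, |T|=73/4
  updated: d(AT,K)=45/2, d(AT,O)=36, d(AT,RS)=47/2, d(AT,X)=53/2
3. join AT+RS (d=47/2, Q=-154) ⇒ ARST; edges |AT|=21/2, |RS|=13
  updated: d(ARST,K)=33/2, d(ARST,O)=41/2, d(ARST,X)=33/2
4. join ARST+K (d=33/2, Q=-86) ⇒ AKRST; edges |ARST|=21/4, |K|=45/4
  updated: d(AKRST,O)=16, d(AKRST,X)=21/2
5. join AKRST+O (d=16, Q=-101/2) ⇒ AKORST; edges |AKRST|=5/4, |O|=59/4
  updated: d(AKORST,X)=37/4
6. join AKORST+X (d=37/4) ⇒ AKORSTX; edges |AKORST|=37/8, |X|=37/8
final tree: (((((A:-17/4,T:73/4):21/2,(R:91/10,S:19/10):13):21/4,K:45/4):5/4,O:59/4):37/8,X:37/8)
total length: 361/4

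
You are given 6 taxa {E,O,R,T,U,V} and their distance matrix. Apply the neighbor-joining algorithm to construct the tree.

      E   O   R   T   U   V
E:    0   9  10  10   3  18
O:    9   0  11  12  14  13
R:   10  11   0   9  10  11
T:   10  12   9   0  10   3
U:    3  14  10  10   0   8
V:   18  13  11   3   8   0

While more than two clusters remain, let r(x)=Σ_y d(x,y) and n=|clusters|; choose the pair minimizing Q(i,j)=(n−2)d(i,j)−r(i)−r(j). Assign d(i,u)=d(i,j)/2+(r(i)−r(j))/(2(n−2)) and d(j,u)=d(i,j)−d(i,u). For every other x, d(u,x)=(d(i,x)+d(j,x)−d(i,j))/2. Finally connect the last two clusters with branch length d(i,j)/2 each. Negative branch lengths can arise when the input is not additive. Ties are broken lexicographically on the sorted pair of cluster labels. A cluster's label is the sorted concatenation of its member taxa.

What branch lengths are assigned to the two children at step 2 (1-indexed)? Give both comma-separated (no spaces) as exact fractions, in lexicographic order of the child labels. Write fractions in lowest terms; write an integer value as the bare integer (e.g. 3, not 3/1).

1. join T+V (d=3, Q=-85) ⇒ TV; edges |T|=3/8, |V|=21/8
  updated: d(E,TV)=25/2, d(O,TV)=11, d(R,TV)=17/2, d(TV,U)=15/2
2. join E+U (d=3, Q=-60) ⇒ EU; edges |E|=3/2, |U|=3/2
  updated: d(EU,O)=10, d(EU,R)=17/2, d(EU,TV)=17/2
3. join EU+O (d=10, Q=-39) ⇒ EOU; edges |EU|=15/4, |O|=25/4
  updated: d(EOU,R)=19/4, d(EOU,TV)=19/4
4. join EOU+R (d=19/4, Q=-18) ⇒ EORU; edges |EOU|=1/2, |R|=17/4
  updated: d(EORU,TV)=17/4
5. join EORU+TV (d=17/4) ⇒ EORTUV; edges |EORU|=17/8, |TV|=17/8
final tree: ((((E:3/2,U:3/2):15/4,O:25/4):1/2,R:17/4):17/8,(T:3/8,V:21/8):17/8)
total length: 25

3/2,3/2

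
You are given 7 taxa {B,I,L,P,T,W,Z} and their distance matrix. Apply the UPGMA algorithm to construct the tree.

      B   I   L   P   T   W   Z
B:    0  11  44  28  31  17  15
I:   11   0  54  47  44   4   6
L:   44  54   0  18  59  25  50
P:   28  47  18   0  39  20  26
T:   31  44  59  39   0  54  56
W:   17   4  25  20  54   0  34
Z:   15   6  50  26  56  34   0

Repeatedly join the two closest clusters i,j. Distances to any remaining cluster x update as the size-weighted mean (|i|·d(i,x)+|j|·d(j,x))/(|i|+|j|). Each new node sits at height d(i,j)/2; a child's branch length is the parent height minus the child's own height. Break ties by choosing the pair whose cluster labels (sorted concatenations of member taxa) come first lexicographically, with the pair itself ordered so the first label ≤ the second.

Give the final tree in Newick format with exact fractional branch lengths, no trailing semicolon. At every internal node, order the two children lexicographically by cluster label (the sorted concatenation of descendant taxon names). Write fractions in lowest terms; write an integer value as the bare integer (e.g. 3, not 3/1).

step 1: merge (I,W) at d=4; branch lengths I→2, W→2; new cluster IW
  updated: d(B,IW)=14, d(IW,L)=79/2, d(IW,P)=67/2, d(IW,T)=49, d(IW,Z)=20
step 2: merge (B,IW) at d=14; branch lengths B→7, IW→5; new cluster BIW
  updated: d(BIW,L)=41, d(BIW,P)=95/3, d(BIW,T)=43, d(BIW,Z)=55/3
step 3: merge (L,P) at d=18; branch lengths L→9, P→9; new cluster LP
  updated: d(BIW,LP)=109/3, d(LP,T)=49, d(LP,Z)=38
step 4: merge (BIW,Z) at d=55/3; branch lengths BIW→13/6, Z→55/6; new cluster BIWZ
  updated: d(BIWZ,LP)=147/4, d(BIWZ,T)=185/4
step 5: merge (BIWZ,LP) at d=147/4; branch lengths BIWZ→221/24, LP→75/8; new cluster BILPWZ
  updated: d(BILPWZ,T)=283/6
step 6: merge (BILPWZ,T) at d=283/6; branch lengths BILPWZ→125/24, T→283/12; new cluster BILPTWZ
final tree: ((((B:7,(I:2,W:2):5):13/6,Z:55/6):221/24,(L:9,P:9):75/8):125/24,T:283/12)
total length: 2225/24

((((B:7,(I:2,W:2):5):13/6,Z:55/6):221/24,(L:9,P:9):75/8):125/24,T:283/12)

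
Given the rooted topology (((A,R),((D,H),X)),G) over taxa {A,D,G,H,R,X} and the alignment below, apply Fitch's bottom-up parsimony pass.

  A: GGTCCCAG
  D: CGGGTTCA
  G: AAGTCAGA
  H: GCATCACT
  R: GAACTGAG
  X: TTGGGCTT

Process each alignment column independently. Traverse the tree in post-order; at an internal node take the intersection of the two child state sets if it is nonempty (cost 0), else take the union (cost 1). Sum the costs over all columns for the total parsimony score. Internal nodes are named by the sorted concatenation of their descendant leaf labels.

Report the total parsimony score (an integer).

AR@0: {G} ∩ {G} = {G} (intersection, +0)
DH@0: {C} ∪ {G} = {C,G} (union, +1)
DHX@0: {C,G} ∪ {T} = {C,G,T} (union, +1)
ADHRX@0: {G} ∩ {C,G,T} = {G} (intersection, +0)
ADGHRX@0: {G} ∪ {A} = {A,G} (union, +1)
AR@1: {G} ∪ {A} = {A,G} (union, +1)
DH@1: {G} ∪ {C} = {C,G} (union, +1)
DHX@1: {C,G} ∪ {T} = {C,G,T} (union, +1)
ADHRX@1: {A,G} ∩ {C,G,T} = {G} (intersection, +0)
ADGHRX@1: {G} ∪ {A} = {A,G} (union, +1)
AR@2: {T} ∪ {A} = {A,T} (union, +1)
DH@2: {G} ∪ {A} = {A,G} (union, +1)
DHX@2: {A,G} ∩ {G} = {G} (intersection, +0)
ADHRX@2: {A,T} ∪ {G} = {A,G,T} (union, +1)
ADGHRX@2: {A,G,T} ∩ {G} = {G} (intersection, +0)
AR@3: {C} ∩ {C} = {C} (intersection, +0)
DH@3: {G} ∪ {T} = {G,T} (union, +1)
DHX@3: {G,T} ∩ {G} = {G} (intersection, +0)
ADHRX@3: {C} ∪ {G} = {C,G} (union, +1)
ADGHRX@3: {C,G} ∪ {T} = {C,G,T} (union, +1)
AR@4: {C} ∪ {T} = {C,T} (union, +1)
DH@4: {T} ∪ {C} = {C,T} (union, +1)
DHX@4: {C,T} ∪ {G} = {C,G,T} (union, +1)
ADHRX@4: {C,T} ∩ {C,G,T} = {C,T} (intersection, +0)
ADGHRX@4: {C,T} ∩ {C} = {C} (intersection, +0)
AR@5: {C} ∪ {G} = {C,G} (union, +1)
DH@5: {T} ∪ {A} = {A,T} (union, +1)
DHX@5: {A,T} ∪ {C} = {A,C,T} (union, +1)
ADHRX@5: {C,G} ∩ {A,C,T} = {C} (intersection, +0)
ADGHRX@5: {C} ∪ {A} = {A,C} (union, +1)
AR@6: {A} ∩ {A} = {A} (intersection, +0)
DH@6: {C} ∩ {C} = {C} (intersection, +0)
DHX@6: {C} ∪ {T} = {C,T} (union, +1)
ADHRX@6: {A} ∪ {C,T} = {A,C,T} (union, +1)
ADGHRX@6: {A,C,T} ∪ {G} = {A,C,G,T} (union, +1)
AR@7: {G} ∩ {G} = {G} (intersection, +0)
DH@7: {A} ∪ {T} = {A,T} (union, +1)
DHX@7: {A,T} ∩ {T} = {T} (intersection, +0)
ADHRX@7: {G} ∪ {T} = {G,T} (union, +1)
ADGHRX@7: {G,T} ∪ {A} = {A,G,T} (union, +1)
per-site changes: [3, 4, 3, 3, 3, 4, 3, 3]; total = 26

26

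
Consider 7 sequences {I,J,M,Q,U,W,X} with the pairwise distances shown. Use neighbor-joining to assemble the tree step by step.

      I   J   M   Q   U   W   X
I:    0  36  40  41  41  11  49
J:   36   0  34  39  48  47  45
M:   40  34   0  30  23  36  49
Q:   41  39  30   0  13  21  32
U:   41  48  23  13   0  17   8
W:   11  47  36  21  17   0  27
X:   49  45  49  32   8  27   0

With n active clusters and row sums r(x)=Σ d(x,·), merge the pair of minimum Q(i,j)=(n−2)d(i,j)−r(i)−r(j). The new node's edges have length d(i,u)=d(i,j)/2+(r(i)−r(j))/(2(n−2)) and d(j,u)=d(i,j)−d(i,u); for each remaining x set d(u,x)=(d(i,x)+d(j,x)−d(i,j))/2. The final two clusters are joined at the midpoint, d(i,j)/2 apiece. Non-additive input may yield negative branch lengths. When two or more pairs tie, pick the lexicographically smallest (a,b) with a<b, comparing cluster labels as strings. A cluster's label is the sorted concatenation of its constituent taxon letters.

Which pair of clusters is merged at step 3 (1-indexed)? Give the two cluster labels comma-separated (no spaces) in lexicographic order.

J,M

step 1: merge (I,W) at d=11, Q=-322; branch lengths I→57/5, W→-2/5; new cluster IW
  updated: d(IW,J)=36, d(IW,M)=65/2, d(IW,Q)=51/2, d(IW,U)=47/2, d(IW,X)=65/2
step 2: merge (U,X) at d=8, Q=-250; branch lengths U→-19/8, X→83/8; new cluster UX
  updated: d(IW,UX)=24, d(J,UX)=85/2, d(M,UX)=32, d(Q,UX)=37/2
step 3: merge (J,M) at d=34, Q=-178; branch lengths J→125/6, M→79/6; new cluster JM
  updated: d(IW,JM)=69/4, d(JM,Q)=35/2, d(JM,UX)=81/4
step 4: merge (IW,JM) at d=69/4, Q=-349/4; branch lengths IW→185/16, JM→91/16; new cluster IJMW
  updated: d(IJMW,Q)=103/8, d(IJMW,UX)=27/2
step 5: merge (IJMW,Q) at d=103/8, Q=-359/8; branch lengths IJMW→63/16, Q→143/16; new cluster IJMQW
  updated: d(IJMQW,UX)=153/16
step 6: merge (IJMQW,UX) at d=153/16; branch lengths IJMQW→153/32, UX→153/32; new cluster IJMQUWX
final tree: ((((I:57/5,W:-2/5):185/16,(J:125/6,M:79/6):91/16):63/16,Q:143/16):153/32,(U:-19/8,X:83/8):153/32)
total length: 1483/16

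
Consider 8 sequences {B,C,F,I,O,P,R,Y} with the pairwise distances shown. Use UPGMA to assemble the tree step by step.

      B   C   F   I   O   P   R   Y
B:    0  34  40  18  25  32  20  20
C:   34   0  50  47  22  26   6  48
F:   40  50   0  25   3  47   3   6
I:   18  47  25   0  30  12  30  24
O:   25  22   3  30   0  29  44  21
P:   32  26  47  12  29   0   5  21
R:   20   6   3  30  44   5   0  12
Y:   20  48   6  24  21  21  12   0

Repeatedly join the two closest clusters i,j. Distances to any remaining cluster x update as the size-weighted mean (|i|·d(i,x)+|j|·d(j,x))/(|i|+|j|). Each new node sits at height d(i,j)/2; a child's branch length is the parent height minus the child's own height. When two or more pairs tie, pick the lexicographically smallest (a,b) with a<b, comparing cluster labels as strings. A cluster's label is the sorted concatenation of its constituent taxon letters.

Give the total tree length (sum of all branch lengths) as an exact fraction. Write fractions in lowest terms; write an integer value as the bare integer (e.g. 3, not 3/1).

iteration 1: select F,O (d=3); attach at lengths (3/2, 3/2); label the merged cluster FO
  updated: d(B,FO)=65/2, d(C,FO)=36, d(FO,I)=55/2, d(FO,P)=38, d(FO,R)=47/2, d(FO,Y)=27/2
iteration 2: select P,R (d=5); attach at lengths (5/2, 5/2); label the merged cluster PR
  updated: d(B,PR)=26, d(C,PR)=16, d(FO,PR)=123/4, d(I,PR)=21, d(PR,Y)=33/2
iteration 3: select FO,Y (d=27/2); attach at lengths (21/4, 27/4); label the merged cluster FOY
  updated: d(B,FOY)=85/3, d(C,FOY)=40, d(FOY,I)=79/3, d(FOY,PR)=26
iteration 4: select C,PR (d=16); attach at lengths (8, 11/2); label the merged cluster CPR
  updated: d(B,CPR)=86/3, d(CPR,FOY)=92/3, d(CPR,I)=89/3
iteration 5: select B,I (d=18); attach at lengths (9, 9); label the merged cluster BI
  updated: d(BI,CPR)=175/6, d(BI,FOY)=82/3
iteration 6: select BI,FOY (d=82/3); attach at lengths (14/3, 83/12); label the merged cluster BFIOY
  updated: d(BFIOY,CPR)=451/15
iteration 7: select BFIOY,CPR (d=451/15); attach at lengths (41/30, 211/30); label the merged cluster BCFIOPRY
final tree: (((B:9,I:9):14/3,((F:3/2,O:3/2):21/4,Y:27/4):83/12):41/30,(C:8,(P:5/2,R:5/2):11/2):211/30)
total length: 4289/60

4289/60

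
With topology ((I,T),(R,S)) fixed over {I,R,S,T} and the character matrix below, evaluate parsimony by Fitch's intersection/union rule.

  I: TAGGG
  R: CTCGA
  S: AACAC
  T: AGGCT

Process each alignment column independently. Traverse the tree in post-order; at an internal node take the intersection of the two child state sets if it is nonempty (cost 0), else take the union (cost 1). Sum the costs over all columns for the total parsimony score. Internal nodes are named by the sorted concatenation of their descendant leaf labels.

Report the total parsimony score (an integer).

10

[col 0] IT: children I:{T}, T:{A} ∪→ {A,T}; cost 1
[col 0] RS: children R:{C}, S:{A} ∪→ {A,C}; cost 1
[col 0] IRST: children IT:{A,T}, RS:{A,C} ∩→ {A}; cost 0
[col 1] IT: children I:{A}, T:{G} ∪→ {A,G}; cost 1
[col 1] RS: children R:{T}, S:{A} ∪→ {A,T}; cost 1
[col 1] IRST: children IT:{A,G}, RS:{A,T} ∩→ {A}; cost 0
[col 2] IT: children I:{G}, T:{G} ∩→ {G}; cost 0
[col 2] RS: children R:{C}, S:{C} ∩→ {C}; cost 0
[col 2] IRST: children IT:{G}, RS:{C} ∪→ {C,G}; cost 1
[col 3] IT: children I:{G}, T:{C} ∪→ {C,G}; cost 1
[col 3] RS: children R:{G}, S:{A} ∪→ {A,G}; cost 1
[col 3] IRST: children IT:{C,G}, RS:{A,G} ∩→ {G}; cost 0
[col 4] IT: children I:{G}, T:{T} ∪→ {G,T}; cost 1
[col 4] RS: children R:{A}, S:{C} ∪→ {A,C}; cost 1
[col 4] IRST: children IT:{G,T}, RS:{A,C} ∪→ {A,C,G,T}; cost 1
per-site changes: [2, 2, 1, 2, 3]; total = 10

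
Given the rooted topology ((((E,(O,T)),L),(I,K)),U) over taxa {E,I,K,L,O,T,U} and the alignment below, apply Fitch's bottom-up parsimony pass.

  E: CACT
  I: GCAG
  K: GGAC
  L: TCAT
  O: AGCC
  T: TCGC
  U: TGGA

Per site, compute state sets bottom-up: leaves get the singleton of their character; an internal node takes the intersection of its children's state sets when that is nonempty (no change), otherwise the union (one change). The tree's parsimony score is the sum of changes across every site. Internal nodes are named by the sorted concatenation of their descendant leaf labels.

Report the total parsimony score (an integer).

14

[col 0] OT: children O:{A}, T:{T} ∪→ {A,T}; cost 1
[col 0] EOT: children E:{C}, OT:{A,T} ∪→ {A,C,T}; cost 1
[col 0] ELOT: children EOT:{A,C,T}, L:{T} ∩→ {T}; cost 0
[col 0] IK: children I:{G}, K:{G} ∩→ {G}; cost 0
[col 0] EIKLOT: children ELOT:{T}, IK:{G} ∪→ {G,T}; cost 1
[col 0] EIKLOTU: children EIKLOT:{G,T}, U:{T} ∩→ {T}; cost 0
[col 1] OT: children O:{G}, T:{C} ∪→ {C,G}; cost 1
[col 1] EOT: children E:{A}, OT:{C,G} ∪→ {A,C,G}; cost 1
[col 1] ELOT: children EOT:{A,C,G}, L:{C} ∩→ {C}; cost 0
[col 1] IK: children I:{C}, K:{G} ∪→ {C,G}; cost 1
[col 1] EIKLOT: children ELOT:{C}, IK:{C,G} ∩→ {C}; cost 0
[col 1] EIKLOTU: children EIKLOT:{C}, U:{G} ∪→ {C,G}; cost 1
[col 2] OT: children O:{C}, T:{G} ∪→ {C,G}; cost 1
[col 2] EOT: children E:{C}, OT:{C,G} ∩→ {C}; cost 0
[col 2] ELOT: children EOT:{C}, L:{A} ∪→ {A,C}; cost 1
[col 2] IK: children I:{A}, K:{A} ∩→ {A}; cost 0
[col 2] EIKLOT: children ELOT:{A,C}, IK:{A} ∩→ {A}; cost 0
[col 2] EIKLOTU: children EIKLOT:{A}, U:{G} ∪→ {A,G}; cost 1
[col 3] OT: children O:{C}, T:{C} ∩→ {C}; cost 0
[col 3] EOT: children E:{T}, OT:{C} ∪→ {C,T}; cost 1
[col 3] ELOT: children EOT:{C,T}, L:{T} ∩→ {T}; cost 0
[col 3] IK: children I:{G}, K:{C} ∪→ {C,G}; cost 1
[col 3] EIKLOT: children ELOT:{T}, IK:{C,G} ∪→ {C,G,T}; cost 1
[col 3] EIKLOTU: children EIKLOT:{C,G,T}, U:{A} ∪→ {A,C,G,T}; cost 1
per-site changes: [3, 4, 3, 4]; total = 14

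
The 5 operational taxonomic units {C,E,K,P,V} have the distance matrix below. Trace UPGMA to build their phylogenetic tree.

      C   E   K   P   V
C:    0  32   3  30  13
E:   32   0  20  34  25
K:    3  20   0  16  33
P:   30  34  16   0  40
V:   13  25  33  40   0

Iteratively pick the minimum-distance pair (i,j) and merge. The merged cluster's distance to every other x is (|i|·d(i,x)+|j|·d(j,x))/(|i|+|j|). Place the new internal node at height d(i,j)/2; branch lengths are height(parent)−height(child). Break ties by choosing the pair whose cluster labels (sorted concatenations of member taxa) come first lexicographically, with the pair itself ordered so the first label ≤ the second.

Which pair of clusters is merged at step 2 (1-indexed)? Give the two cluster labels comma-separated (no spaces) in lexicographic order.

CK,P

iteration 1: select C,K (d=3); attach at lengths (3/2, 3/2); label the merged cluster CK
  updated: d(CK,E)=26, d(CK,P)=23, d(CK,V)=23
iteration 2: select CK,P (d=23); attach at lengths (10, 23/2); label the merged cluster CKP
  updated: d(CKP,E)=86/3, d(CKP,V)=86/3
iteration 3: select E,V (d=25); attach at lengths (25/2, 25/2); label the merged cluster EV
  updated: d(CKP,EV)=86/3
iteration 4: select CKP,EV (d=86/3); attach at lengths (17/6, 11/6); label the merged cluster CEKPV
final tree: (((C:3/2,K:3/2):10,P:23/2):17/6,(E:25/2,V:25/2):11/6)
total length: 325/6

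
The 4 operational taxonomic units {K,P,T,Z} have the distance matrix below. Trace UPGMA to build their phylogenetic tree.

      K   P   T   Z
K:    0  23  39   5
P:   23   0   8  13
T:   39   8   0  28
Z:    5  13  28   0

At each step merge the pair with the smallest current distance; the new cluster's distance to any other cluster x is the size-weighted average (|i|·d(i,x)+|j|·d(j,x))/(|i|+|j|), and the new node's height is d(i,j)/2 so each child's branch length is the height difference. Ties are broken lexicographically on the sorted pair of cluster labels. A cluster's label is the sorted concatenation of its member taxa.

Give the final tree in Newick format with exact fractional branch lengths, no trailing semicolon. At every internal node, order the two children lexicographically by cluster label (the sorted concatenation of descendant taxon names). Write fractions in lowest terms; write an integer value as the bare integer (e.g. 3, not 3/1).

1. join K+Z (d=5) ⇒ KZ; edges |K|=5/2, |Z|=5/2
  updated: d(KZ,P)=18, d(KZ,T)=67/2
2. join P+T (d=8) ⇒ PT; edges |P|=4, |T|=4
  updated: d(KZ,PT)=103/4
3. join KZ+PT (d=103/4) ⇒ KPTZ; edges |KZ|=83/8, |PT|=71/8
final tree: ((K:5/2,Z:5/2):83/8,(P:4,T:4):71/8)
total length: 129/4

((K:5/2,Z:5/2):83/8,(P:4,T:4):71/8)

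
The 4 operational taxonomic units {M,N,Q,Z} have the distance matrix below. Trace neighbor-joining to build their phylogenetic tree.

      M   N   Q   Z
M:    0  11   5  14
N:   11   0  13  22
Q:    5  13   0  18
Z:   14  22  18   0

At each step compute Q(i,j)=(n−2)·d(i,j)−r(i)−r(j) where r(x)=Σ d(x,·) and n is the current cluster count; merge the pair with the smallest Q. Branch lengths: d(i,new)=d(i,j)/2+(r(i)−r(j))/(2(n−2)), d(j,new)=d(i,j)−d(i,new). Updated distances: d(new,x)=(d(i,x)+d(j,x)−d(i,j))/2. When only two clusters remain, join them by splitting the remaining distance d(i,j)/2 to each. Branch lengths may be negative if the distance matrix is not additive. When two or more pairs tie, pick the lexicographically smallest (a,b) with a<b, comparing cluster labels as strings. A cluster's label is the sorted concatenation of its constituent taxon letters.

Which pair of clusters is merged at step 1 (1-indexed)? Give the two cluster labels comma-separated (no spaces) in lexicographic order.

1. join M+Q (d=5, Q=-56) ⇒ MQ; edges |M|=1, |Q|=4
  updated: d(MQ,N)=19/2, d(MQ,Z)=27/2
2. join MQ+N (d=19/2, Q=-45) ⇒ MNQ; edges |MQ|=1/2, |N|=9
  updated: d(MNQ,Z)=13
3. join MNQ+Z (d=13) ⇒ MNQZ; edges |MNQ|=13/2, |Z|=13/2
final tree: (((M:1,Q:4):1/2,N:9):13/2,Z:13/2)
total length: 55/2

M,Q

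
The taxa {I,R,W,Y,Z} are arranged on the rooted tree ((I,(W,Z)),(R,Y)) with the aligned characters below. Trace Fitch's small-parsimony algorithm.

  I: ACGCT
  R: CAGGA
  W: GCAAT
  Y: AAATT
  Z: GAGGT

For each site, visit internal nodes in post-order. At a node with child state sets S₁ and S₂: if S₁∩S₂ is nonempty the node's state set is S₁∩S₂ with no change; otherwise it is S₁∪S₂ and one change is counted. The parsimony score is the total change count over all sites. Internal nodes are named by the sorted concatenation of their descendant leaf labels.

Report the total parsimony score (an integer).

site 0, node WZ: W={G} ∩ Z={G} → {G} (+0)
site 0, node IWZ: I={A} ∪ WZ={G} → {A,G} (+1)
site 0, node RY: R={C} ∪ Y={A} → {A,C} (+1)
site 0, node IRWYZ: IWZ={A,G} ∩ RY={A,C} → {A} (+0)
site 1, node WZ: W={C} ∪ Z={A} → {A,C} (+1)
site 1, node IWZ: I={C} ∩ WZ={A,C} → {C} (+0)
site 1, node RY: R={A} ∩ Y={A} → {A} (+0)
site 1, node IRWYZ: IWZ={C} ∪ RY={A} → {A,C} (+1)
site 2, node WZ: W={A} ∪ Z={G} → {A,G} (+1)
site 2, node IWZ: I={G} ∩ WZ={A,G} → {G} (+0)
site 2, node RY: R={G} ∪ Y={A} → {A,G} (+1)
site 2, node IRWYZ: IWZ={G} ∩ RY={A,G} → {G} (+0)
site 3, node WZ: W={A} ∪ Z={G} → {A,G} (+1)
site 3, node IWZ: I={C} ∪ WZ={A,G} → {A,C,G} (+1)
site 3, node RY: R={G} ∪ Y={T} → {G,T} (+1)
site 3, node IRWYZ: IWZ={A,C,G} ∩ RY={G,T} → {G} (+0)
site 4, node WZ: W={T} ∩ Z={T} → {T} (+0)
site 4, node IWZ: I={T} ∩ WZ={T} → {T} (+0)
site 4, node RY: R={A} ∪ Y={T} → {A,T} (+1)
site 4, node IRWYZ: IWZ={T} ∩ RY={A,T} → {T} (+0)
per-site changes: [2, 2, 2, 3, 1]; total = 10

10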